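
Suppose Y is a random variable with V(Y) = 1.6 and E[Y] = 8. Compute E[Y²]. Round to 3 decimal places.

E[Y²] = V(Y) + (E[Y])² = 1.6 + (8)² = 65.6

65.600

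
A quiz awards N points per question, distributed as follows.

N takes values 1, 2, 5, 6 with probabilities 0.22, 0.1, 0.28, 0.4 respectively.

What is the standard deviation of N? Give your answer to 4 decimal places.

E[N] = (1)(0.22) + (2)(0.1) + (5)(0.28) + (6)(0.4) = 4.22
E[N²] = (1)²(0.22) + (2)²(0.1) + (5)²(0.28) + (6)²(0.4) = 22.02
Var(N) = E[N²] − (E[N])² = 22.02 − (4.22)² = 4.2116
sd(N) = √4.2116 ≈ 2.0522

2.0522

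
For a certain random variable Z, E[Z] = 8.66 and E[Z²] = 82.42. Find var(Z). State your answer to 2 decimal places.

var(Z) = 82.42 − (8.66)² = 7.4244

7.42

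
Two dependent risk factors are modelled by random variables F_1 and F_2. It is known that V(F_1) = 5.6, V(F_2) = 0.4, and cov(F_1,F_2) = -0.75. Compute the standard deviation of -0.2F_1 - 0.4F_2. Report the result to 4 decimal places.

0.4099

V(-0.2F_1 - 0.4F_2) = (-0.2)²·V(F_1) + (-0.4)²·V(F_2) + 2·(-0.2)·(-0.4)·cov(F_1,F_2)
= 0.04·5.6 + 0.16·0.4 + 0.16·-0.75 = 0.168
sd(-0.2F_1 - 0.4F_2) = √0.168 ≈ 0.4099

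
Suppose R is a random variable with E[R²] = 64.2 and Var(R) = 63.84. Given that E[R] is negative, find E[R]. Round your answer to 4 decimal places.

-0.6000

(E[R])² = E[R²] − Var(R) = 64.2 − 63.84 = 0.36
E[R] = −√0.36 = -0.6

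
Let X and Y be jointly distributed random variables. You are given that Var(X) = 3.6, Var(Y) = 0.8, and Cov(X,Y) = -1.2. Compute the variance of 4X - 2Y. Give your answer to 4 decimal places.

80.0000

Var(4X - 2Y) = (4)²·Var(X) + (-2)²·Var(Y) + 2·(4)·(-2)·Cov(X,Y)
= 16·3.6 + 4·0.8 + -16·-1.2 = 80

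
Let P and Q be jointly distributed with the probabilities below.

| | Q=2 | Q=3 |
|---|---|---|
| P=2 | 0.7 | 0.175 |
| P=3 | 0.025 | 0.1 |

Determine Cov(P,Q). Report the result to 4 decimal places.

0.0656

E[P] = 2.125,  E[Q] = 2.275
E[PQ] = 4.9
Cov(P,Q) = E[PQ] − E[P]E[Q] = 4.9 − (2.125)(2.275) = 0.065625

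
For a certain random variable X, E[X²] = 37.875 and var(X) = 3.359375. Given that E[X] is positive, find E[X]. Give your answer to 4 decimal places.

(E[X])² = E[X²] − var(X) = 37.875 − 3.359375 = 34.515625
E[X] = √34.515625 = 5.875

5.8750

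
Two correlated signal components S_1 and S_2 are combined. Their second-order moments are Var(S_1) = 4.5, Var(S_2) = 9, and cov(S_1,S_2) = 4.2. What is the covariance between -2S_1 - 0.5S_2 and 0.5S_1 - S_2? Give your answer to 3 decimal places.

7.350

cov(-2S_1 - 0.5S_2, 0.5S_1 - S_2) = (-2)(0.5)Var(S_1) + (-0.5)(-1)Var(S_2) + [(-2)(-1) + (-0.5)(0.5)]cov(S_1,S_2)
= -1·4.5 + 0.5·9 + 1.75·4.2 = 7.35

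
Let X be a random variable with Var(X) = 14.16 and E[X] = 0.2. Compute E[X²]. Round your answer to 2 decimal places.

14.20

E[X²] = Var(X) + (E[X])² = 14.16 + (0.2)² = 14.2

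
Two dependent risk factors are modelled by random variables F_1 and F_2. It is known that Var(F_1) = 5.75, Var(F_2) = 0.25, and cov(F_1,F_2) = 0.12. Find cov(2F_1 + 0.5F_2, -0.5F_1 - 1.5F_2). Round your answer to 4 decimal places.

cov(2F_1 + 0.5F_2, -0.5F_1 - 1.5F_2) = (2)(-0.5)Var(F_1) + (0.5)(-1.5)Var(F_2) + [(2)(-1.5) + (0.5)(-0.5)]cov(F_1,F_2)
= -1·5.75 + -0.75·0.25 + -3.25·0.12 = -6.3275

-6.3275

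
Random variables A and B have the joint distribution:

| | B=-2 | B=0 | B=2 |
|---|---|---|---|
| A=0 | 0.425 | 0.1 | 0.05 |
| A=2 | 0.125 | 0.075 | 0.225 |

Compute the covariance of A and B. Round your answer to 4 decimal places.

0.8675

E[A] = 0.85,  E[B] = -0.55
E[AB] = 0.4
Cov(A,B) = E[AB] − E[A]E[B] = 0.4 − (0.85)(-0.55) = 0.8675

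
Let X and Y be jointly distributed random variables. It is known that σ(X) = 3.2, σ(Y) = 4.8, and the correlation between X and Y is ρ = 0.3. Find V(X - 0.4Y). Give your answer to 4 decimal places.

10.2400

V(X) = (3.2)² = 10.24;  V(Y) = (4.8)² = 23.04
Cov(X,Y) = ρ·σ(X)·σ(Y) = 0.3·3.2·4.8 = 4.608
V(X - 0.4Y) = (1)²·V(X) + (-0.4)²·V(Y) + 2·(1)·(-0.4)·Cov(X,Y)
= 1·10.24 + 0.16·23.04 + -0.8·4.608 = 10.24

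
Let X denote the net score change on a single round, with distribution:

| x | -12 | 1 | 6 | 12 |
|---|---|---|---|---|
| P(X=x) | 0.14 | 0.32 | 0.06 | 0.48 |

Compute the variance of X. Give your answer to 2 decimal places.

E[X] = (-12)(0.14) + (1)(0.32) + (6)(0.06) + (12)(0.48) = 4.76
E[X²] = (-12)²(0.14) + (1)²(0.32) + (6)²(0.06) + (12)²(0.48) = 91.76
Var(X) = E[X²] − (E[X])² = 91.76 − (4.76)² = 69.1024

69.10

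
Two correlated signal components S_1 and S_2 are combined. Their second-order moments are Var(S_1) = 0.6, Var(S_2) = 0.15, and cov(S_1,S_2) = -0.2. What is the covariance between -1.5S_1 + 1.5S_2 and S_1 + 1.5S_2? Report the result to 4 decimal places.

-0.4125

cov(-1.5S_1 + 1.5S_2, S_1 + 1.5S_2) = (-1.5)(1)Var(S_1) + (1.5)(1.5)Var(S_2) + [(-1.5)(1.5) + (1.5)(1)]cov(S_1,S_2)
= -1.5·0.6 + 2.25·0.15 + -0.75·-0.2 = -0.4125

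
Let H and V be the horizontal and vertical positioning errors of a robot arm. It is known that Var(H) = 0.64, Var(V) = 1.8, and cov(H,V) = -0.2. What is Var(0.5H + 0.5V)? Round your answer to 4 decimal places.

0.5100

Var(0.5H + 0.5V) = (0.5)²·Var(H) + (0.5)²·Var(V) + 2·(0.5)·(0.5)·cov(H,V)
= 0.25·0.64 + 0.25·1.8 + 0.5·-0.2 = 0.51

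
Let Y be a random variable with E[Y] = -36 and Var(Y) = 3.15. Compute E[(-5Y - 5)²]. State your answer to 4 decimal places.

E[-5Y - 5] = -5·-36 − 5 = 175
Var(-5Y - 5) = (-5)²·3.15 = 78.75
E[(-5Y - 5)²] = Var((-5Y - 5)) + (E[(-5Y - 5)])² = 78.75 + (175)² = 30703.75

30703.7500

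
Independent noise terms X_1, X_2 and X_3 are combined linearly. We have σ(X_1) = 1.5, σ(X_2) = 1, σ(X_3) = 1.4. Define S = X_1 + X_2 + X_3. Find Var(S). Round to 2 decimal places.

Var(X_1) = 2.25, Var(X_2) = 1, Var(X_3) = 1.96
By independence, Var(S) = (1)²Var(X_1) + (1)²Var(X_2) + (1)²Var(X_3)
= (1)²·2.25 + (1)²·1 + (1)²·1.96 = 5.21

5.21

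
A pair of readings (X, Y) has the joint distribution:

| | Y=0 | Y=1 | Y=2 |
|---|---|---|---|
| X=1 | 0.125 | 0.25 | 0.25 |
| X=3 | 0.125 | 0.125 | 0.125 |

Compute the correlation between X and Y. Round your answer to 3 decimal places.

-0.124

E[X] = 1.75,  E[Y] = 1.125
E[XY] = 1.875
Cov(X,Y) = E[XY] − E[X]E[Y] = 1.875 − (1.75)(1.125) = -0.09375
Var(X) = 0.9375,  Var(Y) = 0.609375
ρ = -0.09375 / √(0.9375·0.609375) ≈ -0.124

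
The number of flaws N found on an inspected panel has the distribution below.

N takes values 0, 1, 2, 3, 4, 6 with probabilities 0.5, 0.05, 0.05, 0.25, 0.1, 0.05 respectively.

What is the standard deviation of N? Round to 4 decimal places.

E[N] = (0)(0.5) + (1)(0.05) + (2)(0.05) + (3)(0.25) + (4)(0.1) + (6)(0.05) = 1.6
E[N²] = (0)²(0.5) + (1)²(0.05) + (2)²(0.05) + (3)²(0.25) + (4)²(0.1) + (6)²(0.05) = 5.9
Var(N) = E[N²] − (E[N])² = 5.9 − (1.6)² = 3.34
SD(N) = √3.34 ≈ 1.8276

1.8276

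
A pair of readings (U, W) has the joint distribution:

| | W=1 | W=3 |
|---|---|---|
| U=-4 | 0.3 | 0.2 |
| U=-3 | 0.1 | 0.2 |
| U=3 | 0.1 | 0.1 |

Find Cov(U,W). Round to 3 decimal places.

E[U] = -2.3,  E[W] = 2
E[UW] = -4.5
Cov(U,W) = E[UW] − E[U]E[W] = -4.5 − (-2.3)(2) = 0.1

0.100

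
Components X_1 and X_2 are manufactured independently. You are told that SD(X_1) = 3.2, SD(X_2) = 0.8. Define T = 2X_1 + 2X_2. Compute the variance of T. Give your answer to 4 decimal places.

43.5200

Var(X_1) = 10.24, Var(X_2) = 0.64
By independence, Var(T) = (2)²Var(X_1) + (2)²Var(X_2)
= (2)²·10.24 + (2)²·0.64 = 43.52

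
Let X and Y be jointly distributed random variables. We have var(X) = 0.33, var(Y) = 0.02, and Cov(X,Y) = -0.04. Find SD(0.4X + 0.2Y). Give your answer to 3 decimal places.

0.217

var(0.4X + 0.2Y) = (0.4)²·var(X) + (0.2)²·var(Y) + 2·(0.4)·(0.2)·Cov(X,Y)
= 0.16·0.33 + 0.04·0.02 + 0.16·-0.04 = 0.0472
SD(0.4X + 0.2Y) = √0.0472 ≈ 0.217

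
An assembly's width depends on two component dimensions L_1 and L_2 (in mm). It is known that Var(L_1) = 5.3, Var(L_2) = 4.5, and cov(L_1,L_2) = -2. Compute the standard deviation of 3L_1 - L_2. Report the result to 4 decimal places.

8.0125

Var(3L_1 - L_2) = (3)²·Var(L_1) + (-1)²·Var(L_2) + 2·(3)·(-1)·cov(L_1,L_2)
= 9·5.3 + 1·4.5 + -6·-2 = 64.2
SD(3L_1 - L_2) = √64.2 ≈ 8.0125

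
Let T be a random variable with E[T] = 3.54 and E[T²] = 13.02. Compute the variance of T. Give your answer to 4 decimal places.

Var(T) = 13.02 − (3.54)² = 0.4884

0.4884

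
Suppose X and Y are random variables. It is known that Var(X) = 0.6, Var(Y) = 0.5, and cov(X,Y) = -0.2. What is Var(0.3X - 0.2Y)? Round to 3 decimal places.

0.098

Var(0.3X - 0.2Y) = (0.3)²·Var(X) + (-0.2)²·Var(Y) + 2·(0.3)·(-0.2)·cov(X,Y)
= 0.09·0.6 + 0.04·0.5 + -0.12·-0.2 = 0.098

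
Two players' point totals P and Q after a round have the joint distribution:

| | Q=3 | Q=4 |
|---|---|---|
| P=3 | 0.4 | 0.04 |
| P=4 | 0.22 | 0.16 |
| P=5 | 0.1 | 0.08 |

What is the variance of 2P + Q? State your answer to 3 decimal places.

2.862

E[P] = 3.74,  E[Q] = 3.28,  E[PQ] = 12.38
Var(P) = 14.54 − (3.74)² = 0.5524;  Var(Q) = 10.96 − (3.28)² = 0.2016
cov(P,Q) = 12.38 − (3.74)(3.28) = 0.1128
Var(2P + Q) = (2)²·0.5524 + (1)²·0.2016 + 2·(2)·(1)·0.1128 = 2.8624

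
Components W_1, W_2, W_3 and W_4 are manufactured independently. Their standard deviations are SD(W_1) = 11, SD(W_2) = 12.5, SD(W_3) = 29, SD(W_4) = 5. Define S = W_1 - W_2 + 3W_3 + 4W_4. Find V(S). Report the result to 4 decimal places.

V(W_1) = 121, V(W_2) = 156.25, V(W_3) = 841, V(W_4) = 25
By independence, V(S) = (1)²V(W_1) + (-1)²V(W_2) + (3)²V(W_3) + (4)²V(W_4)
= (1)²·121 + (-1)²·156.25 + (3)²·841 + (4)²·25 = 8246.25

8246.2500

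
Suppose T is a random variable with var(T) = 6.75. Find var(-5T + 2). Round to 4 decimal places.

var(-5T + 2) = (-5)²·var(T) = 25·6.75 = 168.75

168.7500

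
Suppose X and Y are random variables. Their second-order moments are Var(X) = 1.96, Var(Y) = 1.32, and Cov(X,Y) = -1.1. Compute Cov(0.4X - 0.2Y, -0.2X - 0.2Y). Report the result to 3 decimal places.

-0.060

Cov(0.4X - 0.2Y, -0.2X - 0.2Y) = (0.4)(-0.2)Var(X) + (-0.2)(-0.2)Var(Y) + [(0.4)(-0.2) + (-0.2)(-0.2)]Cov(X,Y)
= -0.08·1.96 + 0.04·1.32 + -0.04·-1.1 = -0.06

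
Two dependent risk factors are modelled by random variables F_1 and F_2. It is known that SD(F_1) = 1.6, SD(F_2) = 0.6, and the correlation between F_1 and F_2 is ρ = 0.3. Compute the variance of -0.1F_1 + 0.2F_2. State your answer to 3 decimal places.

Var(F_1) = (1.6)² = 2.56;  Var(F_2) = (0.6)² = 0.36
Cov(F_1,F_2) = ρ·SD(F_1)·SD(F_2) = 0.3·1.6·0.6 = 0.288
Var(-0.1F_1 + 0.2F_2) = (-0.1)²·Var(F_1) + (0.2)²·Var(F_2) + 2·(-0.1)·(0.2)·Cov(F_1,F_2)
= 0.01·2.56 + 0.04·0.36 + -0.04·0.288 = 0.02848

0.028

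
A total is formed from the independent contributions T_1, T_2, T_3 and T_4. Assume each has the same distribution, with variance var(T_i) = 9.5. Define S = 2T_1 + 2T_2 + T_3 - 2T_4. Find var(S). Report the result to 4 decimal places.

By independence, var(S) = (2)²var(T_1) + (2)²var(T_2) + (1)²var(T_3) + (-2)²var(T_4)
= (2)²·9.5 + (2)²·9.5 + (1)²·9.5 + (-2)²·9.5 = 123.5

123.5000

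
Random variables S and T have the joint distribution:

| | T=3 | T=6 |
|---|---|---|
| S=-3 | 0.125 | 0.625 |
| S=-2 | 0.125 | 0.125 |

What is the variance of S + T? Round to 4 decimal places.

E[S] = -2.75,  E[T] = 5.25,  E[ST] = -14.625
Var(S) = 7.75 − (-2.75)² = 0.1875;  Var(T) = 29.25 − (5.25)² = 1.6875
Cov(S,T) = -14.625 − (-2.75)(5.25) = -0.1875
Var(S + T) = (1)²·0.1875 + (1)²·1.6875 + 2·(1)·(1)·-0.1875 = 1.5

1.5000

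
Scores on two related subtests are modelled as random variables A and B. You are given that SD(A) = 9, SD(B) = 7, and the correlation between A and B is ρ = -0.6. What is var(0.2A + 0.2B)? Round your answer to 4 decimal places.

2.1760

var(A) = (9)² = 81;  var(B) = (7)² = 49
Cov(A,B) = ρ·SD(A)·SD(B) = -0.6·9·7 = -37.8
var(0.2A + 0.2B) = (0.2)²·var(A) + (0.2)²·var(B) + 2·(0.2)·(0.2)·Cov(A,B)
= 0.04·81 + 0.04·49 + 0.08·-37.8 = 2.176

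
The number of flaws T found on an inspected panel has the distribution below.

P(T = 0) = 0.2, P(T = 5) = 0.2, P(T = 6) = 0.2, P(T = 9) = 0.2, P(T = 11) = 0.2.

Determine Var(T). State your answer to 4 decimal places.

E[T] = (0)(0.2) + (5)(0.2) + (6)(0.2) + (9)(0.2) + (11)(0.2) = 6.2
E[T²] = (0)²(0.2) + (5)²(0.2) + (6)²(0.2) + (9)²(0.2) + (11)²(0.2) = 52.6
Var(T) = E[T²] − (E[T])² = 52.6 − (6.2)² = 14.16

14.1600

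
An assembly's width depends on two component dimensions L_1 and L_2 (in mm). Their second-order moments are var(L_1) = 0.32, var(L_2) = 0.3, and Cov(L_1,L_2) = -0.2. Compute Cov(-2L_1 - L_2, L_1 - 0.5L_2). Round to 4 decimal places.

Cov(-2L_1 - L_2, L_1 - 0.5L_2) = (-2)(1)var(L_1) + (-1)(-0.5)var(L_2) + [(-2)(-0.5) + (-1)(1)]Cov(L_1,L_2)
= -2·0.32 + 0.5·0.3 + 0·-0.2 = -0.49

-0.4900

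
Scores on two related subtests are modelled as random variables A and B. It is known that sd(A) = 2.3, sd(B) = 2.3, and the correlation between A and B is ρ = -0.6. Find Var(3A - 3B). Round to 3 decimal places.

Var(A) = (2.3)² = 5.29;  Var(B) = (2.3)² = 5.29
Cov(A,B) = ρ·sd(A)·sd(B) = -0.6·2.3·2.3 = -3.174
Var(3A - 3B) = (3)²·Var(A) + (-3)²·Var(B) + 2·(3)·(-3)·Cov(A,B)
= 9·5.29 + 9·5.29 + -18·-3.174 = 152.352

152.352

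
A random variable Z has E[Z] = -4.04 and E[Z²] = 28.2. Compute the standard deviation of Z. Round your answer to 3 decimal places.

Var(Z) = 28.2 − (-4.04)² = 11.8784
σ(Z) = √11.8784 ≈ 3.447

3.447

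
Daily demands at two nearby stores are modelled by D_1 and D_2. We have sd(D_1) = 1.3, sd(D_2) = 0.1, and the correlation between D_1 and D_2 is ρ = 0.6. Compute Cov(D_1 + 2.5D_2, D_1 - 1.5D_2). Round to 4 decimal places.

1.7305

var(D_1) = (1.3)² = 1.69;  var(D_2) = (0.1)² = 0.01
Cov(D_1,D_2) = ρ·sd(D_1)·sd(D_2) = 0.6·1.3·0.1 = 0.078
Cov(D_1 + 2.5D_2, D_1 - 1.5D_2) = (1)(1)var(D_1) + (2.5)(-1.5)var(D_2) + [(1)(-1.5) + (2.5)(1)]Cov(D_1,D_2)
= 1·1.69 + -3.75·0.01 + 1·0.078 = 1.7305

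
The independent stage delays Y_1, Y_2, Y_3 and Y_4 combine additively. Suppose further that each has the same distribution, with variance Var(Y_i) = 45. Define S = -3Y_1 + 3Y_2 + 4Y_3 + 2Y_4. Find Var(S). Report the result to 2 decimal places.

1710.00

By independence, Var(S) = (-3)²Var(Y_1) + (3)²Var(Y_2) + (4)²Var(Y_3) + (2)²Var(Y_4)
= (-3)²·45 + (3)²·45 + (4)²·45 + (2)²·45 = 1710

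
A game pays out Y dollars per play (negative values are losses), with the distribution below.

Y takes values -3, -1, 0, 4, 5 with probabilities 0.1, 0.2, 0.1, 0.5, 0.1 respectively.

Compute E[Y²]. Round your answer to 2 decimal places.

E[Y²] = (-3)²(0.1) + (-1)²(0.2) + (0)²(0.1) + (4)²(0.5) + (5)²(0.1) = 11.6

11.60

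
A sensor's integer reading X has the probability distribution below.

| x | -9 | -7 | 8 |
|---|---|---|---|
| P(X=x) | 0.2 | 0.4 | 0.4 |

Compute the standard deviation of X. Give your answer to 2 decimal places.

7.71

E[X] = (-9)(0.2) + (-7)(0.4) + (8)(0.4) = -1.4
E[X²] = (-9)²(0.2) + (-7)²(0.4) + (8)²(0.4) = 61.4
var(X) = E[X²] − (E[X])² = 61.4 − (-1.4)² = 59.44
σ(X) = √59.44 ≈ 7.71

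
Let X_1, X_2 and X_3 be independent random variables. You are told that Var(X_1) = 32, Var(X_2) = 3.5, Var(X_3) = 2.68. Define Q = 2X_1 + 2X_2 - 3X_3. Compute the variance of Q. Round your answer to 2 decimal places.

166.12

By independence, Var(Q) = (2)²Var(X_1) + (2)²Var(X_2) + (-3)²Var(X_3)
= (2)²·32 + (2)²·3.5 + (-3)²·2.68 = 166.12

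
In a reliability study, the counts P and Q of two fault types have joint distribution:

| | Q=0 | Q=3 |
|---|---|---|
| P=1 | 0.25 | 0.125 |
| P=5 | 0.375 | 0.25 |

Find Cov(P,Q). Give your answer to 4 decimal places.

E[P] = 3.5,  E[Q] = 1.125
E[PQ] = 4.125
Cov(P,Q) = E[PQ] − E[P]E[Q] = 4.125 − (3.5)(1.125) = 0.1875

0.1875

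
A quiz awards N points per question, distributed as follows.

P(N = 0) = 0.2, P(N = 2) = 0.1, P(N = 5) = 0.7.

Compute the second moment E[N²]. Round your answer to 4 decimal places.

17.9000

E[N²] = (0)²(0.2) + (2)²(0.1) + (5)²(0.7) = 17.9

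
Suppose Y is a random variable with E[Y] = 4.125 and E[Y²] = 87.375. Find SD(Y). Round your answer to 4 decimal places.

V(Y) = 87.375 − (4.125)² = 70.359375
SD(Y) = √70.359375 ≈ 8.3880

8.3880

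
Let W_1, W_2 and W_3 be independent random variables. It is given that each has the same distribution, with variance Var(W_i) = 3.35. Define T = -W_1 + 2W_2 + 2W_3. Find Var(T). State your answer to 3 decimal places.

By independence, Var(T) = (-1)²Var(W_1) + (2)²Var(W_2) + (2)²Var(W_3)
= (-1)²·3.35 + (2)²·3.35 + (2)²·3.35 = 30.15

30.150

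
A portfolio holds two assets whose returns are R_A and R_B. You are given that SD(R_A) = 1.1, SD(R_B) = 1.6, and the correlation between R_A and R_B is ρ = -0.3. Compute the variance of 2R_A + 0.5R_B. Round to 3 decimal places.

4.424

V(R_A) = (1.1)² = 1.21;  V(R_B) = (1.6)² = 2.56
Cov(R_A,R_B) = ρ·SD(R_A)·SD(R_B) = -0.3·1.1·1.6 = -0.528
V(2R_A + 0.5R_B) = (2)²·V(R_A) + (0.5)²·V(R_B) + 2·(2)·(0.5)·Cov(R_A,R_B)
= 4·1.21 + 0.25·2.56 + 2·-0.528 = 4.424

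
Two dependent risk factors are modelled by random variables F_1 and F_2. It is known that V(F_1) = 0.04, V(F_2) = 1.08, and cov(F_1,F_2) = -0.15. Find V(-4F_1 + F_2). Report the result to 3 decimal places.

2.920

V(-4F_1 + F_2) = (-4)²·V(F_1) + (1)²·V(F_2) + 2·(-4)·(1)·cov(F_1,F_2)
= 16·0.04 + 1·1.08 + -8·-0.15 = 2.92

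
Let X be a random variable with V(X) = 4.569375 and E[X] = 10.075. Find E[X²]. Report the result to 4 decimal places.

E[X²] = V(X) + (E[X])² = 4.569375 + (10.075)² = 106.075

106.0750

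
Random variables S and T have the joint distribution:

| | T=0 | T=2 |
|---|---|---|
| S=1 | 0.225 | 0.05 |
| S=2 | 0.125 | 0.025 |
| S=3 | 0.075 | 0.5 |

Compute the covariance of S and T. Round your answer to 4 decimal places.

E[S] = 2.3,  E[T] = 1.15
E[ST] = 3.2
Cov(S,T) = E[ST] − E[S]E[T] = 3.2 − (2.3)(1.15) = 0.555

0.5550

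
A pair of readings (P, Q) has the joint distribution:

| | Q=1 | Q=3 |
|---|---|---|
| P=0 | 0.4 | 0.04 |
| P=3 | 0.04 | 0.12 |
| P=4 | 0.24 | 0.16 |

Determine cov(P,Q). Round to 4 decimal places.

E[P] = 2.08,  E[Q] = 1.64
E[PQ] = 4.08
cov(P,Q) = E[PQ] − E[P]E[Q] = 4.08 − (2.08)(1.64) = 0.6688

0.6688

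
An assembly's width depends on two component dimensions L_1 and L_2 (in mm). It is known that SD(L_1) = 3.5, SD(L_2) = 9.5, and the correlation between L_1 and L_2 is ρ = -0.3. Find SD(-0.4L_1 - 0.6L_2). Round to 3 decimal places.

5.446

Var(L_1) = (3.5)² = 12.25;  Var(L_2) = (9.5)² = 90.25
cov(L_1,L_2) = ρ·SD(L_1)·SD(L_2) = -0.3·3.5·9.5 = -9.975
Var(-0.4L_1 - 0.6L_2) = (-0.4)²·Var(L_1) + (-0.6)²·Var(L_2) + 2·(-0.4)·(-0.6)·cov(L_1,L_2)
= 0.16·12.25 + 0.36·90.25 + 0.48·-9.975 = 29.662
SD(-0.4L_1 - 0.6L_2) = √29.662 ≈ 5.446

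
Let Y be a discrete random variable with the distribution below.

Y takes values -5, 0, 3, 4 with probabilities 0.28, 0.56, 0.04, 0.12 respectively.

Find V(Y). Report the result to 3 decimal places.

8.640

E[Y] = (-5)(0.28) + (0)(0.56) + (3)(0.04) + (4)(0.12) = -0.8
E[Y²] = (-5)²(0.28) + (0)²(0.56) + (3)²(0.04) + (4)²(0.12) = 9.28
V(Y) = E[Y²] − (E[Y])² = 9.28 − (-0.8)² = 8.64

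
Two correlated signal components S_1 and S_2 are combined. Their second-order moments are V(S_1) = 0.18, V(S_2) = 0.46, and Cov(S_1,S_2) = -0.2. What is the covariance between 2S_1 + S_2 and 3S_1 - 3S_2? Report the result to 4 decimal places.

Cov(2S_1 + S_2, 3S_1 - 3S_2) = (2)(3)V(S_1) + (1)(-3)V(S_2) + [(2)(-3) + (1)(3)]Cov(S_1,S_2)
= 6·0.18 + -3·0.46 + -3·-0.2 = 0.3

0.3000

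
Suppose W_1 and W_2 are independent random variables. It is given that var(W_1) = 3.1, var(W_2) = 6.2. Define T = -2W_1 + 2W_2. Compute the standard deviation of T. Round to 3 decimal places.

6.099

By independence, var(T) = (-2)²var(W_1) + (2)²var(W_2)
= (-2)²·3.1 + (2)²·6.2 = 37.2
SD(T) = √37.2 ≈ 6.099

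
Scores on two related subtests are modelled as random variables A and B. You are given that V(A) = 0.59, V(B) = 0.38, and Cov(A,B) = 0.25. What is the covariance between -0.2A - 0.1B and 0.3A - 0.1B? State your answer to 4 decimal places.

Cov(-0.2A - 0.1B, 0.3A - 0.1B) = (-0.2)(0.3)V(A) + (-0.1)(-0.1)V(B) + [(-0.2)(-0.1) + (-0.1)(0.3)]Cov(A,B)
= -0.06·0.59 + 0.01·0.38 + -0.01·0.25 = -0.0341

-0.0341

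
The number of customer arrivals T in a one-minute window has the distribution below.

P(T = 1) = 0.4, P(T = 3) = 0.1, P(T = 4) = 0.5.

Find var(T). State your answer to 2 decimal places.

2.01

E[T] = (1)(0.4) + (3)(0.1) + (4)(0.5) = 2.7
E[T²] = (1)²(0.4) + (3)²(0.1) + (4)²(0.5) = 9.3
var(T) = E[T²] − (E[T])² = 9.3 − (2.7)² = 2.01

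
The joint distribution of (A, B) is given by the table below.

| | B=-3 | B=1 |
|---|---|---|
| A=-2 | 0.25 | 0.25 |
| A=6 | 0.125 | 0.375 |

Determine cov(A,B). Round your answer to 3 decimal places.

2.000

E[A] = 2,  E[B] = -0.5
E[AB] = 1
cov(A,B) = E[AB] − E[A]E[B] = 1 − (2)(-0.5) = 2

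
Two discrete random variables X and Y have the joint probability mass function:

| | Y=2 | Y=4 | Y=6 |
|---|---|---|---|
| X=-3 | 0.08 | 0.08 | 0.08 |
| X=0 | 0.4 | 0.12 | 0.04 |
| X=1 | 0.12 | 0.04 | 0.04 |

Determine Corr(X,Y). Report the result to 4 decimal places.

-0.2838

E[X] = -0.52,  E[Y] = 3.12
E[XY] = -2.24
Cov(X,Y) = E[XY] − E[X]E[Y] = -2.24 − (-0.52)(3.12) = -0.6176
Var(X) = 2.0896,  Var(Y) = 2.2656
ρ = -0.6176 / √(2.0896·2.2656) ≈ -0.2838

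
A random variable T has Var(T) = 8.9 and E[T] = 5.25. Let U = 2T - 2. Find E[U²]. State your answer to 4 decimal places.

E[2T - 2] = 2·5.25 − 2 = 8.5
Var(2T - 2) = (2)²·8.9 = 35.6
E[U²] = Var(U) + (E[U])² = 35.6 + (8.5)² = 107.85

107.8500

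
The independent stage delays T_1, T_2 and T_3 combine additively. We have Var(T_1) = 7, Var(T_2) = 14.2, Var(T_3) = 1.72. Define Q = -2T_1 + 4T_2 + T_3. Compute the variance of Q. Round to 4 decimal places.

By independence, Var(Q) = (-2)²Var(T_1) + (4)²Var(T_2) + (1)²Var(T_3)
= (-2)²·7 + (4)²·14.2 + (1)²·1.72 = 256.92

256.9200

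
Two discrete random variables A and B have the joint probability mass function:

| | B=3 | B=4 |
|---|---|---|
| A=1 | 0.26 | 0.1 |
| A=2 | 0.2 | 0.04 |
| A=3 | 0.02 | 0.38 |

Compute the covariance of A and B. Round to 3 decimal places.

0.259

E[A] = 2.04,  E[B] = 3.52
E[AB] = 7.44
cov(A,B) = E[AB] − E[A]E[B] = 7.44 − (2.04)(3.52) = 0.2592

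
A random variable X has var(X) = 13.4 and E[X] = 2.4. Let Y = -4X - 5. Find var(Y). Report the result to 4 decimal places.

var(-4X - 5) = (-4)²·var(X) = 16·13.4 = 214.4

214.4000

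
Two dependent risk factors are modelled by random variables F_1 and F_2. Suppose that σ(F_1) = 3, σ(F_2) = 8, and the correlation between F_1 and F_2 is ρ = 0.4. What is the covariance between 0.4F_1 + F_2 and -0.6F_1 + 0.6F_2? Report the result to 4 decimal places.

V(F_1) = (3)² = 9;  V(F_2) = (8)² = 64
Cov(F_1,F_2) = ρ·σ(F_1)·σ(F_2) = 0.4·3·8 = 9.6
Cov(0.4F_1 + F_2, -0.6F_1 + 0.6F_2) = (0.4)(-0.6)V(F_1) + (1)(0.6)V(F_2) + [(0.4)(0.6) + (1)(-0.6)]Cov(F_1,F_2)
= -0.24·9 + 0.6·64 + -0.36·9.6 = 32.784

32.7840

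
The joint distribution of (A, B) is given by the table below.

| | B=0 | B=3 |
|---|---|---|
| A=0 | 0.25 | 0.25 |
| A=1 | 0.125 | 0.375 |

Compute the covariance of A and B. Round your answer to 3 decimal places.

E[A] = 0.5,  E[B] = 1.875
E[AB] = 1.125
Cov(A,B) = E[AB] − E[A]E[B] = 1.125 − (0.5)(1.875) = 0.1875

0.188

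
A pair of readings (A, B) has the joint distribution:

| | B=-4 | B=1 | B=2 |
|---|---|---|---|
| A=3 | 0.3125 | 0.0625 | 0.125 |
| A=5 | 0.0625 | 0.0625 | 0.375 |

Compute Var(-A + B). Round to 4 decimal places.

5.9844

E[A] = 4,  E[B] = -0.375,  E[AB] = 0
Var(A) = 17 − (4)² = 1;  Var(B) = 8.125 − (-0.375)² = 7.984375
Cov(A,B) = 0 − (4)(-0.375) = 1.5
Var(-A + B) = (-1)²·1 + (1)²·7.984375 + 2·(-1)·(1)·1.5 = 5.984375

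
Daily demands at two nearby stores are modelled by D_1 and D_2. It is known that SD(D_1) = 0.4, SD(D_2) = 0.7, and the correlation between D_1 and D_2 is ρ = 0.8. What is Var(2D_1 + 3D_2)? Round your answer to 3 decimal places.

Var(D_1) = (0.4)² = 0.16;  Var(D_2) = (0.7)² = 0.49
Cov(D_1,D_2) = ρ·SD(D_1)·SD(D_2) = 0.8·0.4·0.7 = 0.224
Var(2D_1 + 3D_2) = (2)²·Var(D_1) + (3)²·Var(D_2) + 2·(2)·(3)·Cov(D_1,D_2)
= 4·0.16 + 9·0.49 + 12·0.224 = 7.738

7.738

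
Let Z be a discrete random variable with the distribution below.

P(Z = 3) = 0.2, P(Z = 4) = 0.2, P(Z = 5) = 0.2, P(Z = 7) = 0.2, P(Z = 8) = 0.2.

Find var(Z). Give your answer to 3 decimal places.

3.440

E[Z] = (3)(0.2) + (4)(0.2) + (5)(0.2) + (7)(0.2) + (8)(0.2) = 5.4
E[Z²] = (3)²(0.2) + (4)²(0.2) + (5)²(0.2) + (7)²(0.2) + (8)²(0.2) = 32.6
var(Z) = E[Z²] − (E[Z])² = 32.6 − (5.4)² = 3.44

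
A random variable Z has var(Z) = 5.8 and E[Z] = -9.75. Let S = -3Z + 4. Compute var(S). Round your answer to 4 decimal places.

var(-3Z + 4) = (-3)²·var(Z) = 9·5.8 = 52.2

52.2000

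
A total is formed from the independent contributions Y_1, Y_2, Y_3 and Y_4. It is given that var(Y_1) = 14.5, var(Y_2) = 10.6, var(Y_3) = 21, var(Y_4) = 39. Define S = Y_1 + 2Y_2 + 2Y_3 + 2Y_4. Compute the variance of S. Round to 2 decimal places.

296.90

By independence, var(S) = (1)²var(Y_1) + (2)²var(Y_2) + (2)²var(Y_3) + (2)²var(Y_4)
= (1)²·14.5 + (2)²·10.6 + (2)²·21 + (2)²·39 = 296.9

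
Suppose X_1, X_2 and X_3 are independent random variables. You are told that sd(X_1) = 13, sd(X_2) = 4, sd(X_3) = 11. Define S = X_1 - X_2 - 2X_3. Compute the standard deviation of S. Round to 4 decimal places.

Var(X_1) = 169, Var(X_2) = 16, Var(X_3) = 121
By independence, Var(S) = (1)²Var(X_1) + (-1)²Var(X_2) + (-2)²Var(X_3)
= (1)²·169 + (-1)²·16 + (-2)²·121 = 669
sd(S) = √669 ≈ 25.8650

25.8650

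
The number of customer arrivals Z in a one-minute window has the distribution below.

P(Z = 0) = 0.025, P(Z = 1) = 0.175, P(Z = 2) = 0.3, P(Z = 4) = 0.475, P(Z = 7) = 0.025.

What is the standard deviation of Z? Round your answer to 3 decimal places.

E[Z] = (0)(0.025) + (1)(0.175) + (2)(0.3) + (4)(0.475) + (7)(0.025) = 2.85
E[Z²] = (0)²(0.025) + (1)²(0.175) + (2)²(0.3) + (4)²(0.475) + (7)²(0.025) = 10.2
V(Z) = E[Z²] − (E[Z])² = 10.2 − (2.85)² = 2.0775
sd(Z) = √2.0775 ≈ 1.441

1.441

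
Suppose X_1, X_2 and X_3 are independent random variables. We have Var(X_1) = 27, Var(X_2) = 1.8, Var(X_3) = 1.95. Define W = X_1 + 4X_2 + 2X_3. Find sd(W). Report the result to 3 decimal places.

By independence, Var(W) = (1)²Var(X_1) + (4)²Var(X_2) + (2)²Var(X_3)
= (1)²·27 + (4)²·1.8 + (2)²·1.95 = 63.6
sd(W) = √63.6 ≈ 7.975

7.975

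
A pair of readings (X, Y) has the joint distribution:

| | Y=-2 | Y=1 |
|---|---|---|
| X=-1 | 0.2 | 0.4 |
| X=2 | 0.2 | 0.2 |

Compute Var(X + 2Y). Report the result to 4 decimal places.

9.3600

E[X] = 0.2,  E[Y] = -0.2,  E[XY] = -0.4
Var(X) = 2.2 − (0.2)² = 2.16;  Var(Y) = 2.2 − (-0.2)² = 2.16
cov(X,Y) = -0.4 − (0.2)(-0.2) = -0.36
Var(X + 2Y) = (1)²·2.16 + (2)²·2.16 + 2·(1)·(2)·-0.36 = 9.36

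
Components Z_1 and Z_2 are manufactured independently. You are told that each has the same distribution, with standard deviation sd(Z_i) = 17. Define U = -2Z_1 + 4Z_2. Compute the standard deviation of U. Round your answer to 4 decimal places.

Var(Z_i) = (17)² = 289
By independence, Var(U) = (-2)²Var(Z_1) + (4)²Var(Z_2)
= (-2)²·289 + (4)²·289 = 5780
sd(U) = √5780 ≈ 76.0263

76.0263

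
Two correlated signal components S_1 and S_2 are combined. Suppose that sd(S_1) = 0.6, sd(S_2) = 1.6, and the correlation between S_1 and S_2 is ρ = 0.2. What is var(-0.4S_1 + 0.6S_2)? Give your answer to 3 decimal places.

0.887

var(S_1) = (0.6)² = 0.36;  var(S_2) = (1.6)² = 2.56
cov(S_1,S_2) = ρ·sd(S_1)·sd(S_2) = 0.2·0.6·1.6 = 0.192
var(-0.4S_1 + 0.6S_2) = (-0.4)²·var(S_1) + (0.6)²·var(S_2) + 2·(-0.4)·(0.6)·cov(S_1,S_2)
= 0.16·0.36 + 0.36·2.56 + -0.48·0.192 = 0.88704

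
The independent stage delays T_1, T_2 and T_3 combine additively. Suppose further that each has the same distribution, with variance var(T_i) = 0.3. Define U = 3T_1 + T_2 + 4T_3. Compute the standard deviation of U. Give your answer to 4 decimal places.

By independence, var(U) = (3)²var(T_1) + (1)²var(T_2) + (4)²var(T_3)
= (3)²·0.3 + (1)²·0.3 + (4)²·0.3 = 7.8
sd(U) = √7.8 ≈ 2.7928

2.7928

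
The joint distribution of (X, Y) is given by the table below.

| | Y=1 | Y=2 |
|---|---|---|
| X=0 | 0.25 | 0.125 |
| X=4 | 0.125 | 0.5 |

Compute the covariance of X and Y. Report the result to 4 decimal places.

E[X] = 2.5,  E[Y] = 1.625
E[XY] = 4.5
cov(X,Y) = E[XY] − E[X]E[Y] = 4.5 − (2.5)(1.625) = 0.4375

0.4375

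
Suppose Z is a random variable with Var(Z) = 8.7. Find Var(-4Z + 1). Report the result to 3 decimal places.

139.200

Var(-4Z + 1) = (-4)²·Var(Z) = 16·8.7 = 139.2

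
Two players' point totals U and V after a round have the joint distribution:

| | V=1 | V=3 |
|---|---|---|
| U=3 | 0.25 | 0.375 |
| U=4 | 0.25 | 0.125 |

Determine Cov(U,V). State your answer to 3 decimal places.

E[U] = 3.375,  E[V] = 2
E[UV] = 6.625
Cov(U,V) = E[UV] − E[U]E[V] = 6.625 − (3.375)(2) = -0.125

-0.125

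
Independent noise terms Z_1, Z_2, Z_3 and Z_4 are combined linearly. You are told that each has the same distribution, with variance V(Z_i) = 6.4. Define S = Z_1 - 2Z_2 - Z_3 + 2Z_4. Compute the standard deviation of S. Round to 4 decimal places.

By independence, V(S) = (1)²V(Z_1) + (-2)²V(Z_2) + (-1)²V(Z_3) + (2)²V(Z_4)
= (1)²·6.4 + (-2)²·6.4 + (-1)²·6.4 + (2)²·6.4 = 64
σ(S) = √64 ≈ 8.0000

8.0000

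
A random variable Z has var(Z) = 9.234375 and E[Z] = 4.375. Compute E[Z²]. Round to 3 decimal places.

28.375

E[Z²] = var(Z) + (E[Z])² = 9.234375 + (4.375)² = 28.375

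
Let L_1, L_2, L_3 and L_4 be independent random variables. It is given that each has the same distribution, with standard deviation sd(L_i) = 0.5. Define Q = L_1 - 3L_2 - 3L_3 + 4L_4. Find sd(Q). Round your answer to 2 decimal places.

2.96

Var(L_i) = (0.5)² = 0.25
By independence, Var(Q) = (1)²Var(L_1) + (-3)²Var(L_2) + (-3)²Var(L_3) + (4)²Var(L_4)
= (1)²·0.25 + (-3)²·0.25 + (-3)²·0.25 + (4)²·0.25 = 8.75
sd(Q) = √8.75 ≈ 2.96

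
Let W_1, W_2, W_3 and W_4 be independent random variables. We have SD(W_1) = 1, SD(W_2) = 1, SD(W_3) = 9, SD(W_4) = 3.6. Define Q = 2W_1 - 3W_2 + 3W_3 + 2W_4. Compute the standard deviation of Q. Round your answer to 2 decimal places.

28.18

var(W_1) = 1, var(W_2) = 1, var(W_3) = 81, var(W_4) = 12.96
By independence, var(Q) = (2)²var(W_1) + (-3)²var(W_2) + (3)²var(W_3) + (2)²var(W_4)
= (2)²·1 + (-3)²·1 + (3)²·81 + (2)²·12.96 = 793.84
SD(Q) = √793.84 ≈ 28.18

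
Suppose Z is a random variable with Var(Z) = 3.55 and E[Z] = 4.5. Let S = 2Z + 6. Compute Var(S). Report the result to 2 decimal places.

14.20

Var(2Z + 6) = (2)²·Var(Z) = 4·3.55 = 14.2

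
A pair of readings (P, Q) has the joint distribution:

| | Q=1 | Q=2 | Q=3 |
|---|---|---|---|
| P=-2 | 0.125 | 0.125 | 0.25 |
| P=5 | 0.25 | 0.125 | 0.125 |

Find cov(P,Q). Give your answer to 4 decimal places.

-0.8750

E[P] = 1.5,  E[Q] = 2
E[PQ] = 2.125
cov(P,Q) = E[PQ] − E[P]E[Q] = 2.125 − (1.5)(2) = -0.875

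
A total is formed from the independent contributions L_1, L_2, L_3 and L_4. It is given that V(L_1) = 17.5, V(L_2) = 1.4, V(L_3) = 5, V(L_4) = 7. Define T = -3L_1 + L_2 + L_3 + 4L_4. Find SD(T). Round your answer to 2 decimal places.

16.61

By independence, V(T) = (-3)²V(L_1) + (1)²V(L_2) + (1)²V(L_3) + (4)²V(L_4)
= (-3)²·17.5 + (1)²·1.4 + (1)²·5 + (4)²·7 = 275.9
SD(T) = √275.9 ≈ 16.61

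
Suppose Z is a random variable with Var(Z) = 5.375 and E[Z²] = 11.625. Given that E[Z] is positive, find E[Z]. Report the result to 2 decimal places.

2.50

(E[Z])² = E[Z²] − Var(Z) = 11.625 − 5.375 = 6.25
E[Z] = √6.25 = 2.5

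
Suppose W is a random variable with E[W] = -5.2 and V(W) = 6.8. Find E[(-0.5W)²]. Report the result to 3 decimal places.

8.460

E[-0.5W] = -0.5·-5.2 = 2.6
V(-0.5W) = (-0.5)²·6.8 = 1.7
E[(-0.5W)²] = V((-0.5W)) + (E[(-0.5W)])² = 1.7 + (2.6)² = 8.46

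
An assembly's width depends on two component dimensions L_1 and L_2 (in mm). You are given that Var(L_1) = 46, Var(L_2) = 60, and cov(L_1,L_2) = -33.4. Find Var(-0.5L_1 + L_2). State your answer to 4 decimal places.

Var(-0.5L_1 + L_2) = (-0.5)²·Var(L_1) + (1)²·Var(L_2) + 2·(-0.5)·(1)·cov(L_1,L_2)
= 0.25·46 + 1·60 + -1·-33.4 = 104.9

104.9000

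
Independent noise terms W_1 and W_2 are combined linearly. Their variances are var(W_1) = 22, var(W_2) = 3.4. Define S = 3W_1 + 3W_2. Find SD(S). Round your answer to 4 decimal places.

By independence, var(S) = (3)²var(W_1) + (3)²var(W_2)
= (3)²·22 + (3)²·3.4 = 228.6
SD(S) = √228.6 ≈ 15.1195

15.1195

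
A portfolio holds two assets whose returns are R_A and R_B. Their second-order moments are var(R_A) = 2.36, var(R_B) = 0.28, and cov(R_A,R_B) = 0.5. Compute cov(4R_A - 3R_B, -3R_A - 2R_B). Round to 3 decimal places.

cov(4R_A - 3R_B, -3R_A - 2R_B) = (4)(-3)var(R_A) + (-3)(-2)var(R_B) + [(4)(-2) + (-3)(-3)]cov(R_A,R_B)
= -12·2.36 + 6·0.28 + 1·0.5 = -26.14

-26.140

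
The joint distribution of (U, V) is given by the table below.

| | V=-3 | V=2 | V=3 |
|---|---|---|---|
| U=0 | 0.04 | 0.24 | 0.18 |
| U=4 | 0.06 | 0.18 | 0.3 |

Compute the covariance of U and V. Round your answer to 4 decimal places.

0.0432

E[U] = 2.16,  E[V] = 1.98
E[UV] = 4.32
Cov(U,V) = E[UV] − E[U]E[V] = 4.32 − (2.16)(1.98) = 0.0432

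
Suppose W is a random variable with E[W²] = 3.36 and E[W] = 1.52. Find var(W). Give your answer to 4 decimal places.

var(W) = 3.36 − (1.52)² = 1.0496

1.0496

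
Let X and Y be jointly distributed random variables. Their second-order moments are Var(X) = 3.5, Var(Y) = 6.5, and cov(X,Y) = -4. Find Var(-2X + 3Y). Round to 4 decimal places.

120.5000

Var(-2X + 3Y) = (-2)²·Var(X) + (3)²·Var(Y) + 2·(-2)·(3)·cov(X,Y)
= 4·3.5 + 9·6.5 + -12·-4 = 120.5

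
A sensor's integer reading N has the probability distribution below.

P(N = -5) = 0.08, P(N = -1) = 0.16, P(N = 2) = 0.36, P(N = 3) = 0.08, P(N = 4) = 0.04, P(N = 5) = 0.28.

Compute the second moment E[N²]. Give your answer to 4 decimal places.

11.9600

E[N²] = (-5)²(0.08) + (-1)²(0.16) + (2)²(0.36) + (3)²(0.08) + (4)²(0.04) + (5)²(0.28) = 11.96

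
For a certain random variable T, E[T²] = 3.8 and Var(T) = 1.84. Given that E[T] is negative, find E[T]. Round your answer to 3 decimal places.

-1.400

(E[T])² = E[T²] − Var(T) = 3.8 − 1.84 = 1.96
E[T] = −√1.96 = -1.4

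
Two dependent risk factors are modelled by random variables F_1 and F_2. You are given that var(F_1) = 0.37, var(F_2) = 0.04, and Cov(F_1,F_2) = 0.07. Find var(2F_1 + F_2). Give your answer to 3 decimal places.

var(2F_1 + F_2) = (2)²·var(F_1) + (1)²·var(F_2) + 2·(2)·(1)·Cov(F_1,F_2)
= 4·0.37 + 1·0.04 + 4·0.07 = 1.8

1.800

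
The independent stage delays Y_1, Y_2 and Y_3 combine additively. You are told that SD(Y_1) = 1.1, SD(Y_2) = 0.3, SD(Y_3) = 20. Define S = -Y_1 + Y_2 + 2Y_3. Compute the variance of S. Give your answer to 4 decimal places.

1601.3000

Var(Y_1) = 1.21, Var(Y_2) = 0.09, Var(Y_3) = 400
By independence, Var(S) = (-1)²Var(Y_1) + (1)²Var(Y_2) + (2)²Var(Y_3)
= (-1)²·1.21 + (1)²·0.09 + (2)²·400 = 1601.3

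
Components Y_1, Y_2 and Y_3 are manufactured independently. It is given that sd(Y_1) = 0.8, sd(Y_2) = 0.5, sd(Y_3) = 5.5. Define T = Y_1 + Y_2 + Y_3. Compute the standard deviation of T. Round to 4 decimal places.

5.5803

var(Y_1) = 0.64, var(Y_2) = 0.25, var(Y_3) = 30.25
By independence, var(T) = (1)²var(Y_1) + (1)²var(Y_2) + (1)²var(Y_3)
= (1)²·0.64 + (1)²·0.25 + (1)²·30.25 = 31.14
sd(T) = √31.14 ≈ 5.5803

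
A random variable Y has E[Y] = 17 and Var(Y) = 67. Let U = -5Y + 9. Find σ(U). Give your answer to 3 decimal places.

40.927

Var(-5Y + 9) = (-5)²·67 = 1675
σ(U) = √1675 ≈ 40.927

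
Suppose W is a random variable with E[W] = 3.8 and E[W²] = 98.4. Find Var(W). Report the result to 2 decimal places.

83.96

Var(W) = 98.4 − (3.8)² = 83.96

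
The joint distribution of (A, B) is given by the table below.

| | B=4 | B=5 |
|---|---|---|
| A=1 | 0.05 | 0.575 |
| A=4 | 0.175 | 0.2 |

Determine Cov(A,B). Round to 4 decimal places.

E[A] = 2.125,  E[B] = 4.775
E[AB] = 9.875
Cov(A,B) = E[AB] − E[A]E[B] = 9.875 − (2.125)(4.775) = -0.271875

-0.2719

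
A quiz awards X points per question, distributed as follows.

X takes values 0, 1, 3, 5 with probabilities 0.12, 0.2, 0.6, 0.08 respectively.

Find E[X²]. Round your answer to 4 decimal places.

E[X²] = (0)²(0.12) + (1)²(0.2) + (3)²(0.6) + (5)²(0.08) = 7.6

7.6000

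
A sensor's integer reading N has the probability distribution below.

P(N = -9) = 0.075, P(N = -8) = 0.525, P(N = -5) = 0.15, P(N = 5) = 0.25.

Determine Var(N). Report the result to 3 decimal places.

30.534

E[N] = (-9)(0.075) + (-8)(0.525) + (-5)(0.15) + (5)(0.25) = -4.375
E[N²] = (-9)²(0.075) + (-8)²(0.525) + (-5)²(0.15) + (5)²(0.25) = 49.675
Var(N) = E[N²] − (E[N])² = 49.675 − (-4.375)² = 30.534375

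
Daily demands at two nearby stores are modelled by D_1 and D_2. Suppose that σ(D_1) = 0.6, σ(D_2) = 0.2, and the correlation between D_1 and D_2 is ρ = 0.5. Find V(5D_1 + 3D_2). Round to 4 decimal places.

11.1600

V(D_1) = (0.6)² = 0.36;  V(D_2) = (0.2)² = 0.04
Cov(D_1,D_2) = ρ·σ(D_1)·σ(D_2) = 0.5·0.6·0.2 = 0.06
V(5D_1 + 3D_2) = (5)²·V(D_1) + (3)²·V(D_2) + 2·(5)·(3)·Cov(D_1,D_2)
= 25·0.36 + 9·0.04 + 30·0.06 = 11.16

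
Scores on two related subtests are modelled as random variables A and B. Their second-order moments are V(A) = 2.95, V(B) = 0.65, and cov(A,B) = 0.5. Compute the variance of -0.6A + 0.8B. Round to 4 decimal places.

0.9980

V(-0.6A + 0.8B) = (-0.6)²·V(A) + (0.8)²·V(B) + 2·(-0.6)·(0.8)·cov(A,B)
= 0.36·2.95 + 0.64·0.65 + -0.96·0.5 = 0.998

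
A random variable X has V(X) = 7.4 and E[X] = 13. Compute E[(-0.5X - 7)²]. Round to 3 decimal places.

184.100

E[-0.5X - 7] = -0.5·13 − 7 = -13.5
V(-0.5X - 7) = (-0.5)²·7.4 = 1.85
E[(-0.5X - 7)²] = V((-0.5X - 7)) + (E[(-0.5X - 7)])² = 1.85 + (-13.5)² = 184.1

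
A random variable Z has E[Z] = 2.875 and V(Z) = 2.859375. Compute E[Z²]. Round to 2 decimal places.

E[Z²] = V(Z) + (E[Z])² = 2.859375 + (2.875)² = 11.125

11.13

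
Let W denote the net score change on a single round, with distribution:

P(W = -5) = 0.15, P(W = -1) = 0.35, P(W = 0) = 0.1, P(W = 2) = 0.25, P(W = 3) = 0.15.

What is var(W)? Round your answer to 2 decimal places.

6.43

E[W] = (-5)(0.15) + (-1)(0.35) + (0)(0.1) + (2)(0.25) + (3)(0.15) = -0.15
E[W²] = (-5)²(0.15) + (-1)²(0.35) + (0)²(0.1) + (2)²(0.25) + (3)²(0.15) = 6.45
var(W) = E[W²] − (E[W])² = 6.45 − (-0.15)² = 6.4275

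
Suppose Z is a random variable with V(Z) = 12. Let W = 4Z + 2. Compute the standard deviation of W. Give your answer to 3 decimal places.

13.856

V(4Z + 2) = (4)²·12 = 192
sd(W) = √192 ≈ 13.856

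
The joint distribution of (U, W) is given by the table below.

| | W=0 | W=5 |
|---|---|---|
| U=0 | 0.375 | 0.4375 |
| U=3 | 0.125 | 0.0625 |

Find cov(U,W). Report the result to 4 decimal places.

-0.4688

E[U] = 0.5625,  E[W] = 2.5
E[UW] = 0.9375
cov(U,W) = E[UW] − E[U]E[W] = 0.9375 − (0.5625)(2.5) = -0.46875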